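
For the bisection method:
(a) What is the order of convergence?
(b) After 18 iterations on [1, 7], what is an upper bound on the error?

(a) Bisection has linear (order 1) convergence; the error is halved each step.

(b) Error bound = (b-a)/2^n = (7 - 1)/2^{18}
    = 6/2^{18}

(a) 1 (linear); (b) error ≤ 2.29e-05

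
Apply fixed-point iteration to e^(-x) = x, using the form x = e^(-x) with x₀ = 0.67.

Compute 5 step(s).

Equation: e^(-x) = x
Fixed-point form: x = e^(-x)
x₀ = 0.67

x_1 = g(0.670000) = 0.511709
x_2 = g(0.511709) = 0.599470
x_3 = g(0.599470) = 0.549102
x_4 = g(0.549102) = 0.577468
x_5 = g(0.577468) = 0.561318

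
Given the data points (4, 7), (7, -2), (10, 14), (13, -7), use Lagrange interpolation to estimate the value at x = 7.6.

Lagrange interpolation formula:
P(x) = Σ yᵢ × Lᵢ(x)
where Lᵢ(x) = Π_{j≠i} (x - xⱼ)/(xᵢ - xⱼ)

L_0(7.6) = (7.6 - 7)/(4 - 7) × (7.6 - 10)/(4 - 10) × (7.6 - 13)/(4 - 13) = -0.048000
L_1(7.6) = (7.6 - 4)/(7 - 4) × (7.6 - 10)/(7 - 10) × (7.6 - 13)/(7 - 13) = 0.864000
L_2(7.6) = (7.6 - 4)/(10 - 4) × (7.6 - 7)/(10 - 7) × (7.6 - 13)/(10 - 13) = 0.216000
L_3(7.6) = (7.6 - 4)/(13 - 4) × (7.6 - 7)/(13 - 7) × (7.6 - 10)/(13 - 10) = -0.032000

P(7.6) = 7×L_0(7.6) + (-2)×L_1(7.6) + 14×L_2(7.6) + (-7)×L_3(7.6)
P(7.6) = 1.184000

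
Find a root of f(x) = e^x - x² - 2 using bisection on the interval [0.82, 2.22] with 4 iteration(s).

f(x) = e^x - x² - 2
Initial interval: [0.82, 2.22]

Iteration 1:
  c_1 = (0.820000 + 2.220000)/2 = 1.520000
  f(c_1) = f(1.520000) = 0.261825
  f(a) × f(c) < 0, new interval: [0.820000, 1.520000]
Iteration 2:
  c_2 = (0.820000 + 1.520000)/2 = 1.170000
  f(c_2) = f(1.170000) = -0.146907
  f(a) × f(c) ≥ 0, new interval: [1.170000, 1.520000]
Iteration 3:
  c_3 = (1.170000 + 1.520000)/2 = 1.345000
  f(c_3) = f(1.345000) = 0.029162
  f(a) × f(c) < 0, new interval: [1.170000, 1.345000]
Iteration 4:
  c_4 = (1.170000 + 1.345000)/2 = 1.257500
  f(c_4) = f(1.257500) = -0.064687
  f(a) × f(c) ≥ 0, new interval: [1.257500, 1.345000]

After 4 iteration(s), the approximation is c_4 = 1.257500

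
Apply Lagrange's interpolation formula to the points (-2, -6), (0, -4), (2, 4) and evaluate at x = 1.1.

Lagrange interpolation formula:
P(x) = Σ yᵢ × Lᵢ(x)
where Lᵢ(x) = Π_{j≠i} (x - xⱼ)/(xᵢ - xⱼ)

L_0(1.1) = (1.1 - 0)/(-2 - 0) × (1.1 - 2)/(-2 - 2) = -0.123750
L_1(1.1) = (1.1 - (-2))/(0 - (-2)) × (1.1 - 2)/(0 - 2) = 0.697500
L_2(1.1) = (1.1 - (-2))/(2 - (-2)) × (1.1 - 0)/(2 - 0) = 0.426250

P(1.1) = (-6)×L_0(1.1) + (-4)×L_1(1.1) + 4×L_2(1.1)
P(1.1) = -0.342500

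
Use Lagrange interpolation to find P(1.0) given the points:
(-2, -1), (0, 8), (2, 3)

Lagrange interpolation formula:
P(x) = Σ yᵢ × Lᵢ(x)
where Lᵢ(x) = Π_{j≠i} (x - xⱼ)/(xᵢ - xⱼ)

L_0(1.0) = (1.0 - 0)/(-2 - 0) × (1.0 - 2)/(-2 - 2) = -0.125000
L_1(1.0) = (1.0 - (-2))/(0 - (-2)) × (1.0 - 2)/(0 - 2) = 0.750000
L_2(1.0) = (1.0 - (-2))/(2 - (-2)) × (1.0 - 0)/(2 - 0) = 0.375000

P(1.0) = (-1)×L_0(1.0) + 8×L_1(1.0) + 3×L_2(1.0)
P(1.0) = 7.250000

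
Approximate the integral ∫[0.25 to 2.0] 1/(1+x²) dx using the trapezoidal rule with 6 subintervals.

f(x) = 1/(1+x²)
a = 0.25, b = 2.0, n = 6
h = (b - a)/n = 0.291667

Trapezoidal rule: (h/2)[f(x₀) + 2f(x₁) + 2f(x₂) + ... + f(xₙ)]

x_0 = 0.2500, f(x_0) = 0.941176, coefficient = 1
x_1 = 0.5417, f(x_1) = 0.773154, coefficient = 2
x_2 = 0.8333, f(x_2) = 0.590164, coefficient = 2
x_3 = 1.1250, f(x_3) = 0.441379, coefficient = 2
x_4 = 1.4167, f(x_4) = 0.332564, coefficient = 2
x_5 = 1.7083, f(x_5) = 0.255206, coefficient = 2
x_6 = 2.0000, f(x_6) = 0.200000, coefficient = 1

I ≈ (0.291667/2) × 5.926111 = 0.864224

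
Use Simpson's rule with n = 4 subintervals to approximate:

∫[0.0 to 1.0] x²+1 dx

f(x) = x²+1
a = 0.0, b = 1.0, n = 4
h = (b - a)/n = 0.250000

Simpson's rule: (h/3)[f(x₀) + 4f(x₁) + 2f(x₂) + ... + f(xₙ)]

x_0 = 0.0000, f(x_0) = 1.000000, coefficient = 1
x_1 = 0.2500, f(x_1) = 1.062500, coefficient = 4
x_2 = 0.5000, f(x_2) = 1.250000, coefficient = 2
x_3 = 0.7500, f(x_3) = 1.562500, coefficient = 4
x_4 = 1.0000, f(x_4) = 2.000000, coefficient = 1

I ≈ (0.250000/3) × 16.000000 = 1.333333
Exact value: 1.333333
Error: 0.000000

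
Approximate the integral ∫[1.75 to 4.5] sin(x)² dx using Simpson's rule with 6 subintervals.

f(x) = sin(x)²
a = 1.75, b = 4.5, n = 6
h = (b - a)/n = 0.458333

Simpson's rule: (h/3)[f(x₀) + 4f(x₁) + 2f(x₂) + ... + f(xₙ)]

x_0 = 1.7500, f(x_0) = 0.968228, coefficient = 1
x_1 = 2.2083, f(x_1) = 0.645715, coefficient = 4
x_2 = 2.6667, f(x_2) = 0.209098, coefficient = 2
x_3 = 3.1250, f(x_3) = 0.000275, coefficient = 4
x_4 = 3.5833, f(x_4) = 0.182768, coefficient = 2
x_5 = 4.0417, f(x_5) = 0.613673, coefficient = 4
x_6 = 4.5000, f(x_6) = 0.955565, coefficient = 1

I ≈ (0.458333/3) × 7.746181 = 1.183444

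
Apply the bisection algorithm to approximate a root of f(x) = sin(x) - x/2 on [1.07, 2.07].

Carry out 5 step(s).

f(x) = sin(x) - x/2
Initial interval: [1.07, 2.07]

Iteration 1:
  c_1 = (1.070000 + 2.070000)/2 = 1.570000
  f(c_1) = f(1.570000) = 0.215000
  f(a) × f(c) ≥ 0, new interval: [1.570000, 2.070000]
Iteration 2:
  c_2 = (1.570000 + 2.070000)/2 = 1.820000
  f(c_2) = f(1.820000) = 0.059109
  f(a) × f(c) ≥ 0, new interval: [1.820000, 2.070000]
Iteration 3:
  c_3 = (1.820000 + 2.070000)/2 = 1.945000
  f(c_3) = f(1.945000) = -0.041701
  f(a) × f(c) < 0, new interval: [1.820000, 1.945000]
Iteration 4:
  c_4 = (1.820000 + 1.945000)/2 = 1.882500
  f(c_4) = f(1.882500) = 0.010562
  f(a) × f(c) ≥ 0, new interval: [1.882500, 1.945000]
Iteration 5:
  c_5 = (1.882500 + 1.945000)/2 = 1.913750
  f(c_5) = f(1.913750) = -0.015109
  f(a) × f(c) < 0, new interval: [1.882500, 1.913750]

After 5 iteration(s), the approximation is c_5 = 1.913750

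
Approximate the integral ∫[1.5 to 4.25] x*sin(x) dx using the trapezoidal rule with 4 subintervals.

f(x) = x*sin(x)
a = 1.5, b = 4.25, n = 4
h = (b - a)/n = 0.687500

Trapezoidal rule: (h/2)[f(x₀) + 2f(x₁) + 2f(x₂) + ... + f(xₙ)]

x_0 = 1.5000, f(x_0) = 1.496242, coefficient = 1
x_1 = 2.1875, f(x_1) = 1.784539, coefficient = 2
x_2 = 2.8750, f(x_2) = 0.757407, coefficient = 2
x_3 = 3.5625, f(x_3) = -1.455598, coefficient = 2
x_4 = 4.2500, f(x_4) = -3.803705, coefficient = 1

I ≈ (0.687500/2) × -0.134765 = -0.046325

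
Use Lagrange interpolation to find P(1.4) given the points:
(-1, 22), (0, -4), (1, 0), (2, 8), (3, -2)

Lagrange interpolation formula:
P(x) = Σ yᵢ × Lᵢ(x)
where Lᵢ(x) = Π_{j≠i} (x - xⱼ)/(xᵢ - xⱼ)

L_0(1.4) = (1.4 - 0)/(-1 - 0) × (1.4 - 1)/(-1 - 1) × (1.4 - 2)/(-1 - 2) × (1.4 - 3)/(-1 - 3) = 0.022400
L_1(1.4) = (1.4 - (-1))/(0 - (-1)) × (1.4 - 1)/(0 - 1) × (1.4 - 2)/(0 - 2) × (1.4 - 3)/(0 - 3) = -0.153600
L_2(1.4) = (1.4 - (-1))/(1 - (-1)) × (1.4 - 0)/(1 - 0) × (1.4 - 2)/(1 - 2) × (1.4 - 3)/(1 - 3) = 0.806400
L_3(1.4) = (1.4 - (-1))/(2 - (-1)) × (1.4 - 0)/(2 - 0) × (1.4 - 1)/(2 - 1) × (1.4 - 3)/(2 - 3) = 0.358400
L_4(1.4) = (1.4 - (-1))/(3 - (-1)) × (1.4 - 0)/(3 - 0) × (1.4 - 1)/(3 - 1) × (1.4 - 2)/(3 - 2) = -0.033600

P(1.4) = 22×L_0(1.4) + (-4)×L_1(1.4) + 0×L_2(1.4) + 8×L_3(1.4) + (-2)×L_4(1.4)
P(1.4) = 4.041600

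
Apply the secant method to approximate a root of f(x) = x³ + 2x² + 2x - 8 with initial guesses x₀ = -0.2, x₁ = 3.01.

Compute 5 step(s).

f(x) = x³ + 2x² + 2x - 8
x₀ = -0.2, x₁ = 3.01

Secant formula: x_{n+1} = x_n - f(x_n)(x_n - x_{n-1})/(f(x_n) - f(x_{n-1}))

Iteration 1:
  f(-0.200000) = -8.328000
  f(3.010000) = 43.411101
  x_2 = 3.010000 - 43.411101×(3.010000 - (-0.200000))/(43.411101 - (-8.328000))
       = 0.316686
Iteration 2:
  f(3.010000) = 43.411101
  f(0.316686) = -7.134287
  x_3 = 0.316686 - (-7.134287)×(0.316686 - 3.010000)/(-7.134287 - 43.411101)
       = 0.696837
Iteration 3:
  f(0.316686) = -7.134287
  f(0.696837) = -5.296791
  x_4 = 0.696837 - (-5.296791)×(0.696837 - 0.316686)/(-5.296791 - (-7.134287))
       = 1.792665
Iteration 4:
  f(0.696837) = -5.296791
  f(1.792665) = 7.773618
  x_5 = 1.792665 - 7.773618×(1.792665 - 0.696837)/(7.773618 - (-5.296791))
       = 1.140922
Iteration 5:
  f(1.792665) = 7.773618
  f(1.140922) = -1.629609
  x_6 = 1.140922 - (-1.629609)×(1.140922 - 1.792665)/(-1.629609 - 7.773618)
       = 1.253871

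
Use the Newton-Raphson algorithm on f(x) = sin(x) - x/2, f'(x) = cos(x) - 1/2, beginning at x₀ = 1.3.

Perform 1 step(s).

f(x) = sin(x) - x/2
f'(x) = cos(x) - 1/2
x₀ = 1.3

Newton-Raphson formula: x_{n+1} = x_n - f(x_n)/f'(x_n)

Iteration 1:
  f(1.300000) = 0.313558
  f'(1.300000) = -0.232501
  x_1 = 1.300000 - 0.313558/(-0.232501) = 2.648631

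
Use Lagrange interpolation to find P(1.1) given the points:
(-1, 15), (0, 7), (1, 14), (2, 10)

Lagrange interpolation formula:
P(x) = Σ yᵢ × Lᵢ(x)
where Lᵢ(x) = Π_{j≠i} (x - xⱼ)/(xᵢ - xⱼ)

L_0(1.1) = (1.1 - 0)/(-1 - 0) × (1.1 - 1)/(-1 - 1) × (1.1 - 2)/(-1 - 2) = 0.016500
L_1(1.1) = (1.1 - (-1))/(0 - (-1)) × (1.1 - 1)/(0 - 1) × (1.1 - 2)/(0 - 2) = -0.094500
L_2(1.1) = (1.1 - (-1))/(1 - (-1)) × (1.1 - 0)/(1 - 0) × (1.1 - 2)/(1 - 2) = 1.039500
L_3(1.1) = (1.1 - (-1))/(2 - (-1)) × (1.1 - 0)/(2 - 0) × (1.1 - 1)/(2 - 1) = 0.038500

P(1.1) = 15×L_0(1.1) + 7×L_1(1.1) + 14×L_2(1.1) + 10×L_3(1.1)
P(1.1) = 14.524000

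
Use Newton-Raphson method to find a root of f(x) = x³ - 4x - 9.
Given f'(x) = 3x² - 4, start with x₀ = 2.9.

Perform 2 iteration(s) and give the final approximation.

f(x) = x³ - 4x - 9
f'(x) = 3x² - 4
x₀ = 2.9

Newton-Raphson formula: x_{n+1} = x_n - f(x_n)/f'(x_n)

Iteration 1:
  f(2.900000) = 3.789000
  f'(2.900000) = 21.230000
  x_1 = 2.900000 - 3.789000/21.230000 = 2.721526
Iteration 2:
  f(2.721526) = 0.271435
  f'(2.721526) = 18.220114
  x_2 = 2.721526 - 0.271435/18.220114 = 2.706629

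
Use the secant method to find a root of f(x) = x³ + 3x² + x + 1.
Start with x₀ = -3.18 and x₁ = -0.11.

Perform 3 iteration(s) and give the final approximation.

f(x) = x³ + 3x² + x + 1
x₀ = -3.18, x₁ = -0.11

Secant formula: x_{n+1} = x_n - f(x_n)(x_n - x_{n-1})/(f(x_n) - f(x_{n-1}))

Iteration 1:
  f(-3.180000) = -4.000232
  f(-0.110000) = 0.924969
  x_2 = -0.110000 - 0.924969×(-0.110000 - (-3.180000))/(0.924969 - (-4.000232))
       = -0.686556
Iteration 2:
  f(-0.110000) = 0.924969
  f(-0.686556) = 1.403907
  x_3 = -0.686556 - 1.403907×(-0.686556 - (-0.110000))/(1.403907 - 0.924969)
       = 1.003498
Iteration 3:
  f(-0.686556) = 1.403907
  f(1.003498) = 6.035050
  x_4 = 1.003498 - 6.035050×(1.003498 - (-0.686556))/(6.035050 - 1.403907)
       = -1.198887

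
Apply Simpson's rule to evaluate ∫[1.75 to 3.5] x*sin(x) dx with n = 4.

f(x) = x*sin(x)
a = 1.75, b = 3.5, n = 4
h = (b - a)/n = 0.437500

Simpson's rule: (h/3)[f(x₀) + 4f(x₁) + 2f(x₂) + ... + f(xₙ)]

x_0 = 1.7500, f(x_0) = 1.721975, coefficient = 1
x_1 = 2.1875, f(x_1) = 1.784539, coefficient = 4
x_2 = 2.6250, f(x_2) = 1.296541, coefficient = 2
x_3 = 3.0625, f(x_3) = 0.241969, coefficient = 4
x_4 = 3.5000, f(x_4) = -1.227741, coefficient = 1

I ≈ (0.437500/3) × 11.193347 = 1.632363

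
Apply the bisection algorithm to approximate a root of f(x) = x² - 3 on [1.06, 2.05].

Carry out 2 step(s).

f(x) = x² - 3
Initial interval: [1.06, 2.05]

Iteration 1:
  c_1 = (1.060000 + 2.050000)/2 = 1.555000
  f(c_1) = f(1.555000) = -0.581975
  f(a) × f(c) ≥ 0, new interval: [1.555000, 2.050000]
Iteration 2:
  c_2 = (1.555000 + 2.050000)/2 = 1.802500
  f(c_2) = f(1.802500) = 0.249006
  f(a) × f(c) < 0, new interval: [1.555000, 1.802500]

After 2 iteration(s), the approximation is c_2 = 1.802500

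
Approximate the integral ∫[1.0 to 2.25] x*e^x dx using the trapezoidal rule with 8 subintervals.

f(x) = x*e^x
a = 1.0, b = 2.25, n = 8
h = (b - a)/n = 0.156250

Trapezoidal rule: (h/2)[f(x₀) + 2f(x₁) + 2f(x₂) + ... + f(xₙ)]

x_0 = 1.0000, f(x_0) = 2.718282, coefficient = 1
x_1 = 1.1562, f(x_1) = 3.674555, coefficient = 2
x_2 = 1.3125, f(x_2) = 4.876529, coefficient = 2
x_3 = 1.4688, f(x_3) = 6.379959, coefficient = 2
x_4 = 1.6250, f(x_4) = 8.252431, coefficient = 2
x_5 = 1.7812, f(x_5) = 10.575768, coefficient = 2
x_6 = 1.9375, f(x_6) = 13.448916, coefficient = 2
x_7 = 2.0938, f(x_7) = 16.991390, coefficient = 2
x_8 = 2.2500, f(x_8) = 21.347406, coefficient = 1

I ≈ (0.156250/2) × 152.464782 = 11.911311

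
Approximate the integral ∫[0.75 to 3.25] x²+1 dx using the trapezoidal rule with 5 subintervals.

f(x) = x²+1
a = 0.75, b = 3.25, n = 5
h = (b - a)/n = 0.500000

Trapezoidal rule: (h/2)[f(x₀) + 2f(x₁) + 2f(x₂) + ... + f(xₙ)]

x_0 = 0.7500, f(x_0) = 1.562500, coefficient = 1
x_1 = 1.2500, f(x_1) = 2.562500, coefficient = 2
x_2 = 1.7500, f(x_2) = 4.062500, coefficient = 2
x_3 = 2.2500, f(x_3) = 6.062500, coefficient = 2
x_4 = 2.7500, f(x_4) = 8.562500, coefficient = 2
x_5 = 3.2500, f(x_5) = 11.562500, coefficient = 1

I ≈ (0.500000/2) × 55.625000 = 13.906250
Exact value: 13.802083
Error: 0.104167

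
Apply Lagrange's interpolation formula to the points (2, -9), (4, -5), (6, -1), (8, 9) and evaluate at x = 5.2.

Lagrange interpolation formula:
P(x) = Σ yᵢ × Lᵢ(x)
where Lᵢ(x) = Π_{j≠i} (x - xⱼ)/(xᵢ - xⱼ)

L_0(5.2) = (5.2 - 4)/(2 - 4) × (5.2 - 6)/(2 - 6) × (5.2 - 8)/(2 - 8) = -0.056000
L_1(5.2) = (5.2 - 2)/(4 - 2) × (5.2 - 6)/(4 - 6) × (5.2 - 8)/(4 - 8) = 0.448000
L_2(5.2) = (5.2 - 2)/(6 - 2) × (5.2 - 4)/(6 - 4) × (5.2 - 8)/(6 - 8) = 0.672000
L_3(5.2) = (5.2 - 2)/(8 - 2) × (5.2 - 4)/(8 - 4) × (5.2 - 6)/(8 - 6) = -0.064000

P(5.2) = (-9)×L_0(5.2) + (-5)×L_1(5.2) + (-1)×L_2(5.2) + 9×L_3(5.2)
P(5.2) = -2.984000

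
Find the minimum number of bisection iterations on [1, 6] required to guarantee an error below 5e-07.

We need (b-a)/2^n ≤ 5e-07
(6 - 1)/2^n ≤ 5e-07
5/2^n ≤ 5e-07
2^n ≥ 10000000
n ≥ log₂(10000000) = 23.25
n ≥ 24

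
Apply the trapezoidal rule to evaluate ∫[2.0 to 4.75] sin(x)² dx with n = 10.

f(x) = sin(x)²
a = 2.0, b = 4.75, n = 10
h = (b - a)/n = 0.275000

Trapezoidal rule: (h/2)[f(x₀) + 2f(x₁) + 2f(x₂) + ... + f(xₙ)]

x_0 = 2.0000, f(x_0) = 0.826822, coefficient = 1
x_1 = 2.2750, f(x_1) = 0.580838, coefficient = 2
x_2 = 2.5500, f(x_2) = 0.311011, coefficient = 2
x_3 = 2.8250, f(x_3) = 0.096927, coefficient = 2
x_4 = 3.1000, f(x_4) = 0.001729, coefficient = 2
x_5 = 3.3750, f(x_5) = 0.053497, coefficient = 2
x_6 = 3.6500, f(x_6) = 0.236961, coefficient = 2
x_7 = 3.9250, f(x_7) = 0.498009, coefficient = 2
x_8 = 4.2000, f(x_8) = 0.759644, coefficient = 2
x_9 = 4.4750, f(x_9) = 0.944697, coefficient = 2
x_10 = 4.7500, f(x_10) = 0.998586, coefficient = 1

I ≈ (0.275000/2) × 8.792035 = 1.208905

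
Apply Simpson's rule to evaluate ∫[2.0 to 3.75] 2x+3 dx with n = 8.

f(x) = 2x+3
a = 2.0, b = 3.75, n = 8
h = (b - a)/n = 0.218750

Simpson's rule: (h/3)[f(x₀) + 4f(x₁) + 2f(x₂) + ... + f(xₙ)]

x_0 = 2.0000, f(x_0) = 7.000000, coefficient = 1
x_1 = 2.2188, f(x_1) = 7.437500, coefficient = 4
x_2 = 2.4375, f(x_2) = 7.875000, coefficient = 2
x_3 = 2.6562, f(x_3) = 8.312500, coefficient = 4
x_4 = 2.8750, f(x_4) = 8.750000, coefficient = 2
x_5 = 3.0938, f(x_5) = 9.187500, coefficient = 4
x_6 = 3.3125, f(x_6) = 9.625000, coefficient = 2
x_7 = 3.5312, f(x_7) = 10.062500, coefficient = 4
x_8 = 3.7500, f(x_8) = 10.500000, coefficient = 1

I ≈ (0.218750/3) × 210.000000 = 15.312500
Exact value: 15.312500
Error: 0.000000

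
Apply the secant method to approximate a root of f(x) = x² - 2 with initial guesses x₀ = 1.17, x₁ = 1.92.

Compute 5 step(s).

f(x) = x² - 2
x₀ = 1.17, x₁ = 1.92

Secant formula: x_{n+1} = x_n - f(x_n)(x_n - x_{n-1})/(f(x_n) - f(x_{n-1}))

Iteration 1:
  f(1.170000) = -0.631100
  f(1.920000) = 1.686400
  x_2 = 1.920000 - 1.686400×(1.920000 - 1.170000)/(1.686400 - (-0.631100))
       = 1.374239
Iteration 2:
  f(1.920000) = 1.686400
  f(1.374239) = -0.111466
  x_3 = 1.374239 - (-0.111466)×(1.374239 - 1.920000)/(-0.111466 - 1.686400)
       = 1.408076
Iteration 3:
  f(1.374239) = -0.111466
  f(1.408076) = -0.017322
  x_4 = 1.408076 - (-0.017322)×(1.408076 - 1.374239)/(-0.017322 - (-0.111466))
       = 1.414302
Iteration 4:
  f(1.408076) = -0.017322
  f(1.414302) = 0.000249
  x_5 = 1.414302 - 0.000249×(1.414302 - 1.408076)/(0.000249 - (-0.017322))
       = 1.414213
Iteration 5:
  f(1.414302) = 0.000249
  f(1.414213) = -0.000001
  x_6 = 1.414213 - (-0.000001)×(1.414213 - 1.414302)/(-0.000001 - 0.000249)
       = 1.414214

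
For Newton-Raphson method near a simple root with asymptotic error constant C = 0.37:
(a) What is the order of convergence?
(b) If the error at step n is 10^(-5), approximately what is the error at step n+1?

(a) Newton-Raphson has quadratic (order 2) convergence near simple roots.
    This means |e_{n+1}| ≈ C|e_n|².

(b) With |e_n| = 10^(-5) and C = 0.37:
    |e_{n+1}| ≈ 0.37 × (10^(-5))² = 0.37 × 10^(-10)

(a) 2 (quadratic); (b) |e_{n+1}| ≈ 3.700e-11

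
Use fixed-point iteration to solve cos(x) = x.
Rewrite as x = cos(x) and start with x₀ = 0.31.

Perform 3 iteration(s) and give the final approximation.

Equation: cos(x) = x
Fixed-point form: x = cos(x)
x₀ = 0.31

x_1 = g(0.310000) = 0.952334
x_2 = g(0.952334) = 0.579783
x_3 = g(0.579783) = 0.836581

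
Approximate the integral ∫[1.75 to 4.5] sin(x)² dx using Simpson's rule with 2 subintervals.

f(x) = sin(x)²
a = 1.75, b = 4.5, n = 2
h = (b - a)/n = 1.375000

Simpson's rule: (h/3)[f(x₀) + 4f(x₁) + 2f(x₂) + ... + f(xₙ)]

x_0 = 1.7500, f(x_0) = 0.968228, coefficient = 1
x_1 = 3.1250, f(x_1) = 0.000275, coefficient = 4
x_2 = 4.5000, f(x_2) = 0.955565, coefficient = 1

I ≈ (1.375000/3) × 1.924895 = 0.882243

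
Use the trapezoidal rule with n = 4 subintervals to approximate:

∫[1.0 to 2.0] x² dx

f(x) = x²
a = 1.0, b = 2.0, n = 4
h = (b - a)/n = 0.250000

Trapezoidal rule: (h/2)[f(x₀) + 2f(x₁) + 2f(x₂) + ... + f(xₙ)]

x_0 = 1.0000, f(x_0) = 1.000000, coefficient = 1
x_1 = 1.2500, f(x_1) = 1.562500, coefficient = 2
x_2 = 1.5000, f(x_2) = 2.250000, coefficient = 2
x_3 = 1.7500, f(x_3) = 3.062500, coefficient = 2
x_4 = 2.0000, f(x_4) = 4.000000, coefficient = 1

I ≈ (0.250000/2) × 18.750000 = 2.343750
Exact value: 2.333333
Error: 0.010417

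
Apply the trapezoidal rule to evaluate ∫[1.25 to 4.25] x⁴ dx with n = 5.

f(x) = x⁴
a = 1.25, b = 4.25, n = 5
h = (b - a)/n = 0.600000

Trapezoidal rule: (h/2)[f(x₀) + 2f(x₁) + 2f(x₂) + ... + f(xₙ)]

x_0 = 1.2500, f(x_0) = 2.441406, coefficient = 1
x_1 = 1.8500, f(x_1) = 11.713506, coefficient = 2
x_2 = 2.4500, f(x_2) = 36.030006, coefficient = 2
x_3 = 3.0500, f(x_3) = 86.536506, coefficient = 2
x_4 = 3.6500, f(x_4) = 177.489006, coefficient = 2
x_5 = 4.2500, f(x_5) = 326.253906, coefficient = 1

I ≈ (0.600000/2) × 952.233362 = 285.670009
Exact value: 276.705469
Error: 8.964540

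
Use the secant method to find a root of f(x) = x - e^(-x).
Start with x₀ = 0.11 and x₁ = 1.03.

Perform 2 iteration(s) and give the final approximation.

f(x) = x - e^(-x)
x₀ = 0.11, x₁ = 1.03

Secant formula: x_{n+1} = x_n - f(x_n)(x_n - x_{n-1})/(f(x_n) - f(x_{n-1}))

Iteration 1:
  f(0.110000) = -0.785834
  f(1.030000) = 0.672993
  x_2 = 1.030000 - 0.672993×(1.030000 - 0.110000)/(0.672993 - (-0.785834))
       = 0.605581
Iteration 2:
  f(1.030000) = 0.672993
  f(0.605581) = 0.059824
  x_3 = 0.605581 - 0.059824×(0.605581 - 1.030000)/(0.059824 - 0.672993)
       = 0.564173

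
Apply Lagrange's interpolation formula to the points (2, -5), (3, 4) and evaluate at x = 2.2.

Lagrange interpolation formula:
P(x) = Σ yᵢ × Lᵢ(x)
where Lᵢ(x) = Π_{j≠i} (x - xⱼ)/(xᵢ - xⱼ)

L_0(2.2) = (2.2 - 3)/(2 - 3) = 0.800000
L_1(2.2) = (2.2 - 2)/(3 - 2) = 0.200000

P(2.2) = (-5)×L_0(2.2) + 4×L_1(2.2)
P(2.2) = -3.200000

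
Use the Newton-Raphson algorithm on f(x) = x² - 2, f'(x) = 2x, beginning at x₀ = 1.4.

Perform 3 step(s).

f(x) = x² - 2
f'(x) = 2x
x₀ = 1.4

Newton-Raphson formula: x_{n+1} = x_n - f(x_n)/f'(x_n)

Iteration 1:
  f(1.400000) = -0.040000
  f'(1.400000) = 2.800000
  x_1 = 1.400000 - (-0.040000)/2.800000 = 1.414286
Iteration 2:
  f(1.414286) = 0.000204
  f'(1.414286) = 2.828571
  x_2 = 1.414286 - 0.000204/2.828571 = 1.414214
Iteration 3:
  f(1.414214) = 0.000000
  f'(1.414214) = 2.828427
  x_3 = 1.414214 - 0.000000/2.828427 = 1.414214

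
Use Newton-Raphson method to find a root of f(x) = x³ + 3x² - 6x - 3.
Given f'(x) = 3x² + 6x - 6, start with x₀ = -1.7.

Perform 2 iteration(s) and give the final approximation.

f(x) = x³ + 3x² - 6x - 3
f'(x) = 3x² + 6x - 6
x₀ = -1.7

Newton-Raphson formula: x_{n+1} = x_n - f(x_n)/f'(x_n)

Iteration 1:
  f(-1.700000) = 10.957000
  f'(-1.700000) = -7.530000
  x_1 = -1.700000 - 10.957000/(-7.530000) = -0.244887
Iteration 2:
  f(-0.244887) = -1.365454
  f'(-0.244887) = -7.289414
  x_2 = -0.244887 - (-1.365454)/(-7.289414) = -0.432207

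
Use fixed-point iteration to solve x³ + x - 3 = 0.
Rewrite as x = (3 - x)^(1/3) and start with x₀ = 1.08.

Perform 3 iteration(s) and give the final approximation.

Equation: x³ + x - 3 = 0
Fixed-point form: x = (3 - x)^(1/3)
x₀ = 1.08

x_1 = g(1.080000) = 1.242893
x_2 = g(1.242893) = 1.206700
x_3 = g(1.206700) = 1.214929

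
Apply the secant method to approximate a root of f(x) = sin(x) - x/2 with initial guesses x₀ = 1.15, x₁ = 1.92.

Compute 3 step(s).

f(x) = sin(x) - x/2
x₀ = 1.15, x₁ = 1.92

Secant formula: x_{n+1} = x_n - f(x_n)(x_n - x_{n-1})/(f(x_n) - f(x_{n-1}))

Iteration 1:
  f(1.150000) = 0.337764
  f(1.920000) = -0.020355
  x_2 = 1.920000 - (-0.020355)×(1.920000 - 1.150000)/(-0.020355 - 0.337764)
       = 1.876235
Iteration 2:
  f(1.920000) = -0.020355
  f(1.876235) = 0.015597
  x_3 = 1.876235 - 0.015597×(1.876235 - 1.920000)/(0.015597 - (-0.020355))
       = 1.895222
Iteration 3:
  f(1.876235) = 0.015597
  f(1.895222) = 0.000223
  x_4 = 1.895222 - 0.000223×(1.895222 - 1.876235)/(0.000223 - 0.015597)
       = 1.895497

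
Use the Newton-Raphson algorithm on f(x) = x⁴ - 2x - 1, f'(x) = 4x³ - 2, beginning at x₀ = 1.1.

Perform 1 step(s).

f(x) = x⁴ - 2x - 1
f'(x) = 4x³ - 2
x₀ = 1.1

Newton-Raphson formula: x_{n+1} = x_n - f(x_n)/f'(x_n)

Iteration 1:
  f(1.100000) = -1.735900
  f'(1.100000) = 3.324000
  x_1 = 1.100000 - (-1.735900)/3.324000 = 1.622232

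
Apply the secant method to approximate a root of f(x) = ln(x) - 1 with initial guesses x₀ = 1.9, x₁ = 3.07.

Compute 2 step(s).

f(x) = ln(x) - 1
x₀ = 1.9, x₁ = 3.07

Secant formula: x_{n+1} = x_n - f(x_n)(x_n - x_{n-1})/(f(x_n) - f(x_{n-1}))

Iteration 1:
  f(1.900000) = -0.358146
  f(3.070000) = 0.121678
  x_2 = 3.070000 - 0.121678×(3.070000 - 1.900000)/(0.121678 - (-0.358146))
       = 2.773302
Iteration 2:
  f(3.070000) = 0.121678
  f(2.773302) = 0.020039
  x_3 = 2.773302 - 0.020039×(2.773302 - 3.070000)/(0.020039 - 0.121678)
       = 2.714806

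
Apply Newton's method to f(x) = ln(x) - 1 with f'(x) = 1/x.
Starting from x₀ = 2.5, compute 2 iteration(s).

f(x) = ln(x) - 1
f'(x) = 1/x
x₀ = 2.5

Newton-Raphson formula: x_{n+1} = x_n - f(x_n)/f'(x_n)

Iteration 1:
  f(2.500000) = -0.083709
  f'(2.500000) = 0.400000
  x_1 = 2.500000 - (-0.083709)/0.400000 = 2.709273
Iteration 2:
  f(2.709273) = -0.003320
  f'(2.709273) = 0.369103
  x_2 = 2.709273 - (-0.003320)/0.369103 = 2.718267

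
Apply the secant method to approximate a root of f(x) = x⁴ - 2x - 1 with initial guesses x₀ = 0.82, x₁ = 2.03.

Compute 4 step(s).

f(x) = x⁴ - 2x - 1
x₀ = 0.82, x₁ = 2.03

Secant formula: x_{n+1} = x_n - f(x_n)(x_n - x_{n-1})/(f(x_n) - f(x_{n-1}))

Iteration 1:
  f(0.820000) = -2.187878
  f(2.030000) = 11.921817
  x_2 = 2.030000 - 11.921817×(2.030000 - 0.820000)/(11.921817 - (-2.187878))
       = 1.007625
Iteration 2:
  f(2.030000) = 11.921817
  f(1.007625) = -1.984399
  x_3 = 1.007625 - (-1.984399)×(1.007625 - 2.030000)/(-1.984399 - 11.921817)
       = 1.153517
Iteration 3:
  f(1.007625) = -1.984399
  f(1.153517) = -1.536535
  x_4 = 1.153517 - (-1.536535)×(1.153517 - 1.007625)/(-1.536535 - (-1.984399))
       = 1.654042
Iteration 4:
  f(1.153517) = -1.536535
  f(1.654042) = 3.176826
  x_5 = 1.654042 - 3.176826×(1.654042 - 1.153517)/(3.176826 - (-1.536535))
       = 1.316686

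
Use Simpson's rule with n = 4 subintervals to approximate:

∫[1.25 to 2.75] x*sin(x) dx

f(x) = x*sin(x)
a = 1.25, b = 2.75, n = 4
h = (b - a)/n = 0.375000

Simpson's rule: (h/3)[f(x₀) + 4f(x₁) + 2f(x₂) + ... + f(xₙ)]

x_0 = 1.2500, f(x_0) = 1.186231, coefficient = 1
x_1 = 1.6250, f(x_1) = 1.622613, coefficient = 4
x_2 = 2.0000, f(x_2) = 1.818595, coefficient = 2
x_3 = 2.3750, f(x_3) = 1.647502, coefficient = 4
x_4 = 2.7500, f(x_4) = 1.049568, coefficient = 1

I ≈ (0.375000/3) × 18.953450 = 2.369181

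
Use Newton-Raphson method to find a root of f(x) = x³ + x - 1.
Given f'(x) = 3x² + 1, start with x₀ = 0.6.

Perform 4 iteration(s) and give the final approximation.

f(x) = x³ + x - 1
f'(x) = 3x² + 1
x₀ = 0.6

Newton-Raphson formula: x_{n+1} = x_n - f(x_n)/f'(x_n)

Iteration 1:
  f(0.600000) = -0.184000
  f'(0.600000) = 2.080000
  x_1 = 0.600000 - (-0.184000)/2.080000 = 0.688462
Iteration 2:
  f(0.688462) = 0.014778
  f'(0.688462) = 2.421938
  x_2 = 0.688462 - 0.014778/2.421938 = 0.682360
Iteration 3:
  f(0.682360) = 0.000077
  f'(0.682360) = 2.396845
  x_3 = 0.682360 - 0.000077/2.396845 = 0.682328
Iteration 4:
  f(0.682328) = 0.000000
  f'(0.682328) = 2.396714
  x_4 = 0.682328 - 0.000000/2.396714 = 0.682328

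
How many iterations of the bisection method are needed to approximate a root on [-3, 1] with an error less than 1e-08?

We need (b-a)/2^n ≤ 1e-08
(1 - (-3))/2^n ≤ 1e-08
4/2^n ≤ 1e-08
2^n ≥ 400000000
n ≥ log₂(400000000) = 28.58
n ≥ 29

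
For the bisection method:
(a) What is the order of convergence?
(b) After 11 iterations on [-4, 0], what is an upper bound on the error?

(a) Bisection has linear (order 1) convergence; the error is halved each step.

(b) Error bound = (b-a)/2^n = (0 - (-4))/2^{11}
    = 4/2^{11}

(a) 1 (linear); (b) error ≤ 1.95e-03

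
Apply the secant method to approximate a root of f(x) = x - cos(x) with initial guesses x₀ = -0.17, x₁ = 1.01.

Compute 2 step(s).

f(x) = x - cos(x)
x₀ = -0.17, x₁ = 1.01

Secant formula: x_{n+1} = x_n - f(x_n)(x_n - x_{n-1})/(f(x_n) - f(x_{n-1}))

Iteration 1:
  f(-0.170000) = -1.155585
  f(1.010000) = 0.478139
  x_2 = 1.010000 - 0.478139×(1.010000 - (-0.170000))/(0.478139 - (-1.155585))
       = 0.664651
Iteration 2:
  f(1.010000) = 0.478139
  f(0.664651) = -0.122480
  x_3 = 0.664651 - (-0.122480)×(0.664651 - 1.010000)/(-0.122480 - 0.478139)
       = 0.735076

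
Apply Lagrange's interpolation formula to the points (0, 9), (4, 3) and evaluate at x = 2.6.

Lagrange interpolation formula:
P(x) = Σ yᵢ × Lᵢ(x)
where Lᵢ(x) = Π_{j≠i} (x - xⱼ)/(xᵢ - xⱼ)

L_0(2.6) = (2.6 - 4)/(0 - 4) = 0.350000
L_1(2.6) = (2.6 - 0)/(4 - 0) = 0.650000

P(2.6) = 9×L_0(2.6) + 3×L_1(2.6)
P(2.6) = 5.100000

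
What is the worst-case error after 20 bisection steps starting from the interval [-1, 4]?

Bisection error bound: |error| ≤ (b-a)/2^n
|error| ≤ (4 - (-1))/2^20 = 5/2^20
|error| ≤ 0.0000047684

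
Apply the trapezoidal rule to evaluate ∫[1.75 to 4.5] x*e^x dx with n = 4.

f(x) = x*e^x
a = 1.75, b = 4.5, n = 4
h = (b - a)/n = 0.687500

Trapezoidal rule: (h/2)[f(x₀) + 2f(x₁) + 2f(x₂) + ... + f(xₙ)]

x_0 = 1.7500, f(x_0) = 10.070555, coefficient = 1
x_1 = 2.4375, f(x_1) = 27.895710, coefficient = 2
x_2 = 3.1250, f(x_2) = 71.124672, coefficient = 2
x_3 = 3.8125, f(x_3) = 172.566927, coefficient = 2
x_4 = 4.5000, f(x_4) = 405.077091, coefficient = 1

I ≈ (0.687500/2) × 958.322264 = 329.423278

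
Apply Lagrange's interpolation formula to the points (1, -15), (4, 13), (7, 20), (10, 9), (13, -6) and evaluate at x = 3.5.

Lagrange interpolation formula:
P(x) = Σ yᵢ × Lᵢ(x)
where Lᵢ(x) = Π_{j≠i} (x - xⱼ)/(xᵢ - xⱼ)

L_0(3.5) = (3.5 - 4)/(1 - 4) × (3.5 - 7)/(1 - 7) × (3.5 - 10)/(1 - 10) × (3.5 - 13)/(1 - 13) = 0.055588
L_1(3.5) = (3.5 - 1)/(4 - 1) × (3.5 - 7)/(4 - 7) × (3.5 - 10)/(4 - 10) × (3.5 - 13)/(4 - 13) = 1.111754
L_2(3.5) = (3.5 - 1)/(7 - 1) × (3.5 - 4)/(7 - 4) × (3.5 - 10)/(7 - 10) × (3.5 - 13)/(7 - 13) = -0.238233
L_3(3.5) = (3.5 - 1)/(10 - 1) × (3.5 - 4)/(10 - 4) × (3.5 - 7)/(10 - 7) × (3.5 - 13)/(10 - 13) = 0.085520
L_4(3.5) = (3.5 - 1)/(13 - 1) × (3.5 - 4)/(13 - 4) × (3.5 - 7)/(13 - 7) × (3.5 - 10)/(13 - 10) = -0.014628

P(3.5) = (-15)×L_0(3.5) + 13×L_1(3.5) + 20×L_2(3.5) + 9×L_3(3.5) + (-6)×L_4(3.5)
P(3.5) = 9.711773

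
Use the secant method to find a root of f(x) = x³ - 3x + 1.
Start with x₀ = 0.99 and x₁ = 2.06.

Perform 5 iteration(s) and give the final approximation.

f(x) = x³ - 3x + 1
x₀ = 0.99, x₁ = 2.06

Secant formula: x_{n+1} = x_n - f(x_n)(x_n - x_{n-1})/(f(x_n) - f(x_{n-1}))

Iteration 1:
  f(0.990000) = -0.999701
  f(2.060000) = 3.561816
  x_2 = 2.060000 - 3.561816×(2.060000 - 0.990000)/(3.561816 - (-0.999701))
       = 1.224501
Iteration 2:
  f(2.060000) = 3.561816
  f(1.224501) = -0.837483
  x_3 = 1.224501 - (-0.837483)×(1.224501 - 2.060000)/(-0.837483 - 3.561816)
       = 1.383553
Iteration 3:
  f(1.224501) = -0.837483
  f(1.383553) = -0.502236
  x_4 = 1.383553 - (-0.502236)×(1.383553 - 1.224501)/(-0.502236 - (-0.837483))
       = 1.621830
Iteration 4:
  f(1.383553) = -0.502236
  f(1.621830) = 0.400462
  x_5 = 1.621830 - 0.400462×(1.621830 - 1.383553)/(0.400462 - (-0.502236))
       = 1.516124
Iteration 5:
  f(1.621830) = 0.400462
  f(1.516124) = -0.063363
  x_6 = 1.516124 - (-0.063363)×(1.516124 - 1.621830)/(-0.063363 - 0.400462)
       = 1.530564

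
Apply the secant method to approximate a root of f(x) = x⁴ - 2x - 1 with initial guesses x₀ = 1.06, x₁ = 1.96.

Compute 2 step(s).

f(x) = x⁴ - 2x - 1
x₀ = 1.06, x₁ = 1.96

Secant formula: x_{n+1} = x_n - f(x_n)(x_n - x_{n-1})/(f(x_n) - f(x_{n-1}))

Iteration 1:
  f(1.060000) = -1.857523
  f(1.960000) = 9.837891
  x_2 = 1.960000 - 9.837891×(1.960000 - 1.060000)/(9.837891 - (-1.857523))
       = 1.202942
Iteration 2:
  f(1.960000) = 9.837891
  f(1.202942) = -1.311872
  x_3 = 1.202942 - (-1.311872)×(1.202942 - 1.960000)/(-1.311872 - 9.837891)
       = 1.292017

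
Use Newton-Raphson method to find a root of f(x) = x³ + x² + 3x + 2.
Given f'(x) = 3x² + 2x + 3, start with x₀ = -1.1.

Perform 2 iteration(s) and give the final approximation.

f(x) = x³ + x² + 3x + 2
f'(x) = 3x² + 2x + 3
x₀ = -1.1

Newton-Raphson formula: x_{n+1} = x_n - f(x_n)/f'(x_n)

Iteration 1:
  f(-1.100000) = -1.421000
  f'(-1.100000) = 4.430000
  x_1 = -1.100000 - (-1.421000)/4.430000 = -0.779233
Iteration 2:
  f(-0.779233) = -0.203647
  f'(-0.779233) = 3.263145
  x_2 = -0.779233 - (-0.203647)/3.263145 = -0.716824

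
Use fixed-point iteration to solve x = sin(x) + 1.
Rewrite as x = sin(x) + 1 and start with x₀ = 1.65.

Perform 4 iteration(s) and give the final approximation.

Equation: x = sin(x) + 1
Fixed-point form: x = sin(x) + 1
x₀ = 1.65

x_1 = g(1.650000) = 1.996865
x_2 = g(1.996865) = 1.910598
x_3 = g(1.910598) = 1.942821
x_4 = g(1.942821) = 1.931593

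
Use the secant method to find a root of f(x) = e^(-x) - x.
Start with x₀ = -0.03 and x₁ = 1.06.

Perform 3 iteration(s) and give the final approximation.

f(x) = e^(-x) - x
x₀ = -0.03, x₁ = 1.06

Secant formula: x_{n+1} = x_n - f(x_n)(x_n - x_{n-1})/(f(x_n) - f(x_{n-1}))

Iteration 1:
  f(-0.030000) = 1.060455
  f(1.060000) = -0.713544
  x_2 = 1.060000 - (-0.713544)×(1.060000 - (-0.030000))/(-0.713544 - 1.060455)
       = 0.621576
Iteration 2:
  f(1.060000) = -0.713544
  f(0.621576) = -0.084479
  x_3 = 0.621576 - (-0.084479)×(0.621576 - 1.060000)/(-0.084479 - (-0.713544))
       = 0.562699
Iteration 3:
  f(0.621576) = -0.084479
  f(0.562699) = 0.006970
  x_4 = 0.562699 - 0.006970×(0.562699 - 0.621576)/(0.006970 - (-0.084479))
       = 0.567187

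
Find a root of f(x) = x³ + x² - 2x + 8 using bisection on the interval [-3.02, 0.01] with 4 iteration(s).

f(x) = x³ + x² - 2x + 8
Initial interval: [-3.02, 0.01]

Iteration 1:
  c_1 = (-3.020000 + 0.010000)/2 = -1.505000
  f(c_1) = f(-1.505000) = 9.866162
  f(a) × f(c) < 0, new interval: [-3.020000, -1.505000]
Iteration 2:
  c_2 = (-3.020000 + (-1.505000))/2 = -2.262500
  f(c_2) = f(-2.262500) = 6.062381
  f(a) × f(c) < 0, new interval: [-3.020000, -2.262500]
Iteration 3:
  c_3 = (-3.020000 + (-2.262500))/2 = -2.641250
  f(c_3) = f(-2.641250) = 1.832809
  f(a) × f(c) < 0, new interval: [-3.020000, -2.641250]
Iteration 4:
  c_4 = (-3.020000 + (-2.641250))/2 = -2.830625
  f(c_4) = f(-2.830625) = -1.006519
  f(a) × f(c) ≥ 0, new interval: [-2.830625, -2.641250]

After 4 iteration(s), the approximation is c_4 = -2.830625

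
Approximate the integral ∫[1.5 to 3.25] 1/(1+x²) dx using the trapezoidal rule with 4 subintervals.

f(x) = 1/(1+x²)
a = 1.5, b = 3.25, n = 4
h = (b - a)/n = 0.437500

Trapezoidal rule: (h/2)[f(x₀) + 2f(x₁) + 2f(x₂) + ... + f(xₙ)]

x_0 = 1.5000, f(x_0) = 0.307692, coefficient = 1
x_1 = 1.9375, f(x_1) = 0.210353, coefficient = 2
x_2 = 2.3750, f(x_2) = 0.150588, coefficient = 2
x_3 = 2.8125, f(x_3) = 0.112231, coefficient = 2
x_4 = 3.2500, f(x_4) = 0.086486, coefficient = 1

I ≈ (0.437500/2) × 1.340525 = 0.293240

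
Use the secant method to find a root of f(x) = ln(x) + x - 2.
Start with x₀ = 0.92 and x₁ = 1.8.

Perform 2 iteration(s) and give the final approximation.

f(x) = ln(x) + x - 2
x₀ = 0.92, x₁ = 1.8

Secant formula: x_{n+1} = x_n - f(x_n)(x_n - x_{n-1})/(f(x_n) - f(x_{n-1}))

Iteration 1:
  f(0.920000) = -1.163382
  f(1.800000) = 0.387787
  x_2 = 1.800000 - 0.387787×(1.800000 - 0.920000)/(0.387787 - (-1.163382))
       = 1.580003
Iteration 2:
  f(1.800000) = 0.387787
  f(1.580003) = 0.037430
  x_3 = 1.580003 - 0.037430×(1.580003 - 1.800000)/(0.037430 - 0.387787)
       = 1.556500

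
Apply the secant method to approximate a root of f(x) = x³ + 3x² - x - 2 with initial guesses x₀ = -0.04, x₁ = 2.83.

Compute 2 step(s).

f(x) = x³ + 3x² - x - 2
x₀ = -0.04, x₁ = 2.83

Secant formula: x_{n+1} = x_n - f(x_n)(x_n - x_{n-1})/(f(x_n) - f(x_{n-1}))

Iteration 1:
  f(-0.040000) = -1.955264
  f(2.830000) = 41.861887
  x_2 = 2.830000 - 41.861887×(2.830000 - (-0.040000))/(41.861887 - (-1.955264))
       = 0.088069
Iteration 2:
  f(2.830000) = 41.861887
  f(0.088069) = -2.064117
  x_3 = 0.088069 - (-2.064117)×(0.088069 - 2.830000)/(-2.064117 - 41.861887)
       = 0.216914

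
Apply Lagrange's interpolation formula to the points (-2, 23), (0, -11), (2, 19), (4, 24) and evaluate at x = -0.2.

Lagrange interpolation formula:
P(x) = Σ yᵢ × Lᵢ(x)
where Lᵢ(x) = Π_{j≠i} (x - xⱼ)/(xᵢ - xⱼ)

L_0(-0.2) = (-0.2 - 0)/(-2 - 0) × (-0.2 - 2)/(-2 - 2) × (-0.2 - 4)/(-2 - 4) = 0.038500
L_1(-0.2) = (-0.2 - (-2))/(0 - (-2)) × (-0.2 - 2)/(0 - 2) × (-0.2 - 4)/(0 - 4) = 1.039500
L_2(-0.2) = (-0.2 - (-2))/(2 - (-2)) × (-0.2 - 0)/(2 - 0) × (-0.2 - 4)/(2 - 4) = -0.094500
L_3(-0.2) = (-0.2 - (-2))/(4 - (-2)) × (-0.2 - 0)/(4 - 0) × (-0.2 - 2)/(4 - 2) = 0.016500

P(-0.2) = 23×L_0(-0.2) + (-11)×L_1(-0.2) + 19×L_2(-0.2) + 24×L_3(-0.2)
P(-0.2) = -11.948500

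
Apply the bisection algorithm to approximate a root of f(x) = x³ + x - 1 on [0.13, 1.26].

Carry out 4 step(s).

f(x) = x³ + x - 1
Initial interval: [0.13, 1.26]

Iteration 1:
  c_1 = (0.130000 + 1.260000)/2 = 0.695000
  f(c_1) = f(0.695000) = 0.030702
  f(a) × f(c) < 0, new interval: [0.130000, 0.695000]
Iteration 2:
  c_2 = (0.130000 + 0.695000)/2 = 0.412500
  f(c_2) = f(0.412500) = -0.517311
  f(a) × f(c) ≥ 0, new interval: [0.412500, 0.695000]
Iteration 3:
  c_3 = (0.412500 + 0.695000)/2 = 0.553750
  f(c_3) = f(0.553750) = -0.276449
  f(a) × f(c) ≥ 0, new interval: [0.553750, 0.695000]
Iteration 4:
  c_4 = (0.553750 + 0.695000)/2 = 0.624375
  f(c_4) = f(0.624375) = -0.132216
  f(a) × f(c) ≥ 0, new interval: [0.624375, 0.695000]

After 4 iteration(s), the approximation is c_4 = 0.624375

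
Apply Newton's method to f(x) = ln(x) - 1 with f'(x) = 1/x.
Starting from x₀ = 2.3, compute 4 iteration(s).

f(x) = ln(x) - 1
f'(x) = 1/x
x₀ = 2.3

Newton-Raphson formula: x_{n+1} = x_n - f(x_n)/f'(x_n)

Iteration 1:
  f(2.300000) = -0.167091
  f'(2.300000) = 0.434783
  x_1 = 2.300000 - (-0.167091)/0.434783 = 2.684309
Iteration 2:
  f(2.684309) = -0.012577
  f'(2.684309) = 0.372535
  x_2 = 2.684309 - (-0.012577)/0.372535 = 2.718069
Iteration 3:
  f(2.718069) = -0.000078
  f'(2.718069) = 0.367908
  x_3 = 2.718069 - (-0.000078)/0.367908 = 2.718282
Iteration 4:
  f(2.718282) = 0.000000
  f'(2.718282) = 0.367879
  x_4 = 2.718282 - 0.000000/0.367879 = 2.718282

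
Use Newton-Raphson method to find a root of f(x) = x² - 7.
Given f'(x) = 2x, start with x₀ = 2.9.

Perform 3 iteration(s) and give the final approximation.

f(x) = x² - 7
f'(x) = 2x
x₀ = 2.9

Newton-Raphson formula: x_{n+1} = x_n - f(x_n)/f'(x_n)

Iteration 1:
  f(2.900000) = 1.410000
  f'(2.900000) = 5.800000
  x_1 = 2.900000 - 1.410000/5.800000 = 2.656897
Iteration 2:
  f(2.656897) = 0.059099
  f'(2.656897) = 5.313793
  x_2 = 2.656897 - 0.059099/5.313793 = 2.645775
Iteration 3:
  f(2.645775) = 0.000124
  f'(2.645775) = 5.291549
  x_3 = 2.645775 - 0.000124/5.291549 = 2.645751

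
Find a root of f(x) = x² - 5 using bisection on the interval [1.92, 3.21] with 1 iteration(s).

f(x) = x² - 5
Initial interval: [1.92, 3.21]

Iteration 1:
  c_1 = (1.920000 + 3.210000)/2 = 2.565000
  f(c_1) = f(2.565000) = 1.579225
  f(a) × f(c) < 0, new interval: [1.920000, 2.565000]

After 1 iteration(s), the approximation is c_1 = 2.565000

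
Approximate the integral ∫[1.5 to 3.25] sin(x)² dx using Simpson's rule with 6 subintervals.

f(x) = sin(x)²
a = 1.5, b = 3.25, n = 6
h = (b - a)/n = 0.291667

Simpson's rule: (h/3)[f(x₀) + 4f(x₁) + 2f(x₂) + ... + f(xₙ)]

x_0 = 1.5000, f(x_0) = 0.994996, coefficient = 1
x_1 = 1.7917, f(x_1) = 0.952004, coefficient = 4
x_2 = 2.0833, f(x_2) = 0.759518, coefficient = 2
x_3 = 2.3750, f(x_3) = 0.481199, coefficient = 4
x_4 = 2.6667, f(x_4) = 0.209098, coefficient = 2
x_5 = 2.9583, f(x_5) = 0.033210, coefficient = 4
x_6 = 3.2500, f(x_6) = 0.011706, coefficient = 1

I ≈ (0.291667/3) × 8.809587 = 0.856488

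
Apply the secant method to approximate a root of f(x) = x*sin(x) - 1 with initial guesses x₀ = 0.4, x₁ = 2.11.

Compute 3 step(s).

f(x) = x*sin(x) - 1
x₀ = 0.4, x₁ = 2.11

Secant formula: x_{n+1} = x_n - f(x_n)(x_n - x_{n-1})/(f(x_n) - f(x_{n-1}))

Iteration 1:
  f(0.400000) = -0.844233
  f(2.110000) = 0.810629
  x_2 = 2.110000 - 0.810629×(2.110000 - 0.400000)/(0.810629 - (-0.844233))
       = 1.272362
Iteration 2:
  f(2.110000) = 0.810629
  f(1.272362) = 0.216121
  x_3 = 1.272362 - 0.216121×(1.272362 - 2.110000)/(0.216121 - 0.810629)
       = 0.967856
Iteration 3:
  f(1.272362) = 0.216121
  f(0.967856) = -0.202804
  x_4 = 0.967856 - (-0.202804)×(0.967856 - 1.272362)/(-0.202804 - 0.216121)
       = 1.115269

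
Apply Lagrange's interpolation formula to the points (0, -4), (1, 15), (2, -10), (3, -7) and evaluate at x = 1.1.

Lagrange interpolation formula:
P(x) = Σ yᵢ × Lᵢ(x)
where Lᵢ(x) = Π_{j≠i} (x - xⱼ)/(xᵢ - xⱼ)

L_0(1.1) = (1.1 - 1)/(0 - 1) × (1.1 - 2)/(0 - 2) × (1.1 - 3)/(0 - 3) = -0.028500
L_1(1.1) = (1.1 - 0)/(1 - 0) × (1.1 - 2)/(1 - 2) × (1.1 - 3)/(1 - 3) = 0.940500
L_2(1.1) = (1.1 - 0)/(2 - 0) × (1.1 - 1)/(2 - 1) × (1.1 - 3)/(2 - 3) = 0.104500
L_3(1.1) = (1.1 - 0)/(3 - 0) × (1.1 - 1)/(3 - 1) × (1.1 - 2)/(3 - 2) = -0.016500

P(1.1) = (-4)×L_0(1.1) + 15×L_1(1.1) + (-10)×L_2(1.1) + (-7)×L_3(1.1)
P(1.1) = 13.292000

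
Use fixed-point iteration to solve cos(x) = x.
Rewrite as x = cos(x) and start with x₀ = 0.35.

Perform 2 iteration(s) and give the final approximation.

Equation: cos(x) = x
Fixed-point form: x = cos(x)
x₀ = 0.35

x_1 = g(0.350000) = 0.939373
x_2 = g(0.939373) = 0.590294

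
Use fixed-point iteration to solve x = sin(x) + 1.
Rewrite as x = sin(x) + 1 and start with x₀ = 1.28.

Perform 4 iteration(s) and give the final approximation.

Equation: x = sin(x) + 1
Fixed-point form: x = sin(x) + 1
x₀ = 1.28

x_1 = g(1.280000) = 1.958016
x_2 = g(1.958016) = 1.925963
x_3 = g(1.925963) = 1.937589
x_4 = g(1.937589) = 1.933482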